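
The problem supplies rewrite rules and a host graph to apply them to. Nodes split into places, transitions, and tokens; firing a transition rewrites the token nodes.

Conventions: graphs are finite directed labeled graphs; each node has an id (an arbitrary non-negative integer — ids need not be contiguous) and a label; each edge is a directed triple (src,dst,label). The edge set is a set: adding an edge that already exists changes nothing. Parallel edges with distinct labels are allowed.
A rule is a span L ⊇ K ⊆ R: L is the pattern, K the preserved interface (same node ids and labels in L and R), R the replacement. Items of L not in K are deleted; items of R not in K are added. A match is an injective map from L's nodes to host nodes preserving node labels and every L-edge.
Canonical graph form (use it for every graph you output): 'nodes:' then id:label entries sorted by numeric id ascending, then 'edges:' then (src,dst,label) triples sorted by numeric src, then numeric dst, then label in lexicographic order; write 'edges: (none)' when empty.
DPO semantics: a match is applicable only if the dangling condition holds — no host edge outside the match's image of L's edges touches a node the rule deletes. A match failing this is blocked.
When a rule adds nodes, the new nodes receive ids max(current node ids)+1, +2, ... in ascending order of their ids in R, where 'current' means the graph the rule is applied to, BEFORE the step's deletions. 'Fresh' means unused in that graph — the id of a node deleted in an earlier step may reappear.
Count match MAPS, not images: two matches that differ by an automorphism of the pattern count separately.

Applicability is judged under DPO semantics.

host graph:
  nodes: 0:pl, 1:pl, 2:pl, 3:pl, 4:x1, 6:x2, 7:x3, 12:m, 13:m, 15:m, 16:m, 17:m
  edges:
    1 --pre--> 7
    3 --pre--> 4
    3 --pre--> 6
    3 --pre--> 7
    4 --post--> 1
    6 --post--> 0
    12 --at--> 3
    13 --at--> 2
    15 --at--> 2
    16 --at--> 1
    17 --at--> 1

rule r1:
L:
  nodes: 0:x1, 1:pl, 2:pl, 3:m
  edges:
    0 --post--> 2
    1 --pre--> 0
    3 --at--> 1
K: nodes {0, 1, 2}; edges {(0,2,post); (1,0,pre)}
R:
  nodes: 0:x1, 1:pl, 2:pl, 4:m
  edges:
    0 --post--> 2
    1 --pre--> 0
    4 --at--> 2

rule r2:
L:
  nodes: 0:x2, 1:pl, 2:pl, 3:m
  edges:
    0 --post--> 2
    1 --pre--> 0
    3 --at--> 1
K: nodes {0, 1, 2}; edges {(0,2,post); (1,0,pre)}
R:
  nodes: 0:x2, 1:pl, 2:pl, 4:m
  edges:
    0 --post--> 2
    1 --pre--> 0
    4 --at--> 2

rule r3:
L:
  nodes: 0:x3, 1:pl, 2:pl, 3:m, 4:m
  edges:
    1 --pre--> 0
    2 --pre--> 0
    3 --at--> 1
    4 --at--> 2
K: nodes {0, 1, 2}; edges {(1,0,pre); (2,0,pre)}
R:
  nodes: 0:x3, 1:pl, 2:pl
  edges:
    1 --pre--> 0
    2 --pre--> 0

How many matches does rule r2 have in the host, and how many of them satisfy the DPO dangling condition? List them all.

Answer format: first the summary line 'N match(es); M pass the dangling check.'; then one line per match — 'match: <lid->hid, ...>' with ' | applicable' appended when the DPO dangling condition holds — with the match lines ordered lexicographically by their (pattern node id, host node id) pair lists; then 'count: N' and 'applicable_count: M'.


1 match(es); 1 pass the dangling check.
match: 0->6, 1->3, 2->0, 3->12 | applicable
count: 1
applicable_count: 1


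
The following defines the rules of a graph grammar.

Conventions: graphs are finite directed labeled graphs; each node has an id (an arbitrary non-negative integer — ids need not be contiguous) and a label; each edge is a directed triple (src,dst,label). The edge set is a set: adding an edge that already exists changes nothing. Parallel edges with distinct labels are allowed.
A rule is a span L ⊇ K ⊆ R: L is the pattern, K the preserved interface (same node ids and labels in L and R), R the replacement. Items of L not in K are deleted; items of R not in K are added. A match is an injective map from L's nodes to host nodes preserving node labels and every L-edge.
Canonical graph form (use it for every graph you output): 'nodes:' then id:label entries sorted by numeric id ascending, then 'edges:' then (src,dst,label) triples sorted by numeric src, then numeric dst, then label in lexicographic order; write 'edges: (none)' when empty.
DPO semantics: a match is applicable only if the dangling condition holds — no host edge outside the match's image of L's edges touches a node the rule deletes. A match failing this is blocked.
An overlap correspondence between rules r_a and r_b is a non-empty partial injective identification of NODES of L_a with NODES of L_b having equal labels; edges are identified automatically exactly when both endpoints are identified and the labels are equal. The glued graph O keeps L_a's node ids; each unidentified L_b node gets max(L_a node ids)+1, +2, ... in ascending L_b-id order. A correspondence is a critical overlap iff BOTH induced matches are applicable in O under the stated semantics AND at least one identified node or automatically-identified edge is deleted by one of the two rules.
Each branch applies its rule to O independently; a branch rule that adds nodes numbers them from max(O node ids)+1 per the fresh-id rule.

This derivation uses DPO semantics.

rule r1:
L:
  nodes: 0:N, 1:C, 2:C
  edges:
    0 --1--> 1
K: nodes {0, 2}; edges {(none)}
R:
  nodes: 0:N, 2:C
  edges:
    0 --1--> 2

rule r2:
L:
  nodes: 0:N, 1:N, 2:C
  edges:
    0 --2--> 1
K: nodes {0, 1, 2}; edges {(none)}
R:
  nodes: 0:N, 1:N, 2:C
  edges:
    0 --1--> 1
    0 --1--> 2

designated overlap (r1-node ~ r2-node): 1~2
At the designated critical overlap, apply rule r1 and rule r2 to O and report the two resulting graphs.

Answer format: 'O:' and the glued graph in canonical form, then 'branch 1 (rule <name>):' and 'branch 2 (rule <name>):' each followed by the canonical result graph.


O:
nodes: 0:N, 1:C, 2:C, 3:N, 4:N
edges: (0,1,1); (3,4,2)
branch 1 (rule r1):
nodes: 0:N, 2:C, 3:N, 4:N
edges: (0,2,1); (3,4,2)
branch 2 (rule r2):
nodes: 0:N, 1:C, 2:C, 3:N, 4:N
edges: (0,1,1); (3,1,1); (3,4,1)


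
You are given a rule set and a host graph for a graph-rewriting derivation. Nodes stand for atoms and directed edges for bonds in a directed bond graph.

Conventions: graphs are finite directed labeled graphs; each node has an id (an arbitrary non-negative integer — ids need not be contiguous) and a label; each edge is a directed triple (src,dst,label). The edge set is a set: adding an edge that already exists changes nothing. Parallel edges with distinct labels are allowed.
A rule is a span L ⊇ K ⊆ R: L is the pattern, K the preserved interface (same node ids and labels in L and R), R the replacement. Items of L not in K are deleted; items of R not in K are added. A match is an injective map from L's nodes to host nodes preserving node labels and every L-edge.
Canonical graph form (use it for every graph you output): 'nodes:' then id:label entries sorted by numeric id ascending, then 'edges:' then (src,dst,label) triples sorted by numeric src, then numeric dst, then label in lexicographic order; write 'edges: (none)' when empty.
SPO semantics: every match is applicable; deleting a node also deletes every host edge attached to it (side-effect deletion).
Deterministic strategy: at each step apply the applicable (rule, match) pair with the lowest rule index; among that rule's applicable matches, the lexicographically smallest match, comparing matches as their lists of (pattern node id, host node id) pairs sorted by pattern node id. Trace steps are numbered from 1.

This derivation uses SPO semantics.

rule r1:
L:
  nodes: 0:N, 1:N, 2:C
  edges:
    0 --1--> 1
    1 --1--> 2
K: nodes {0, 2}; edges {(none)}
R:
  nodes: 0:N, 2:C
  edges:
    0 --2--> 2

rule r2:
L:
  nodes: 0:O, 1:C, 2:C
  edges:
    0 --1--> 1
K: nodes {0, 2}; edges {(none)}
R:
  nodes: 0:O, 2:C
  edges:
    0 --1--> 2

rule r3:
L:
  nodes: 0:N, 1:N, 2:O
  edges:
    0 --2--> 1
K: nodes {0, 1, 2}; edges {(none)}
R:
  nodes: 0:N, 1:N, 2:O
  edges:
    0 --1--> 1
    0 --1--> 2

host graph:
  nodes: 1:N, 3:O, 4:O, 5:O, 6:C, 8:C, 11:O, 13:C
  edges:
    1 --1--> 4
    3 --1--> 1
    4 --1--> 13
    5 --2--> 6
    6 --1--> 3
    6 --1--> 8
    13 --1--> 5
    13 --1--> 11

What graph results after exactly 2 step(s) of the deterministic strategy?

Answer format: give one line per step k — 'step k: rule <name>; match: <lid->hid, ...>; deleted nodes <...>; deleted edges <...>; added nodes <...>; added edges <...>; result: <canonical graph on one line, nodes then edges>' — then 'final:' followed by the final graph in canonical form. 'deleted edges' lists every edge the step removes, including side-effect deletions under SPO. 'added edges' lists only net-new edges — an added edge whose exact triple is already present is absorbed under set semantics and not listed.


step 1: rule r2; match: 0->4, 1->13, 2->6; deleted nodes 13; deleted edges (4,13,1); (13,5,1); (13,11,1); added nodes (none); added edges (4,6,1); result: nodes: 1:N, 3:O, 4:O, 5:O, 6:C, 8:C, 11:O edges: (1,4,1); (3,1,1); (4,6,1); (5,6,2); (6,3,1); (6,8,1)
step 2: rule r2; match: 0->4, 1->6, 2->8; deleted nodes 6; deleted edges (4,6,1); (5,6,2); (6,3,1); (6,8,1); added nodes (none); added edges (4,8,1); result: nodes: 1:N, 3:O, 4:O, 5:O, 8:C, 11:O edges: (1,4,1); (3,1,1); (4,8,1)
final:
nodes: 1:N, 3:O, 4:O, 5:O, 8:C, 11:O
edges: (1,4,1); (3,1,1); (4,8,1)


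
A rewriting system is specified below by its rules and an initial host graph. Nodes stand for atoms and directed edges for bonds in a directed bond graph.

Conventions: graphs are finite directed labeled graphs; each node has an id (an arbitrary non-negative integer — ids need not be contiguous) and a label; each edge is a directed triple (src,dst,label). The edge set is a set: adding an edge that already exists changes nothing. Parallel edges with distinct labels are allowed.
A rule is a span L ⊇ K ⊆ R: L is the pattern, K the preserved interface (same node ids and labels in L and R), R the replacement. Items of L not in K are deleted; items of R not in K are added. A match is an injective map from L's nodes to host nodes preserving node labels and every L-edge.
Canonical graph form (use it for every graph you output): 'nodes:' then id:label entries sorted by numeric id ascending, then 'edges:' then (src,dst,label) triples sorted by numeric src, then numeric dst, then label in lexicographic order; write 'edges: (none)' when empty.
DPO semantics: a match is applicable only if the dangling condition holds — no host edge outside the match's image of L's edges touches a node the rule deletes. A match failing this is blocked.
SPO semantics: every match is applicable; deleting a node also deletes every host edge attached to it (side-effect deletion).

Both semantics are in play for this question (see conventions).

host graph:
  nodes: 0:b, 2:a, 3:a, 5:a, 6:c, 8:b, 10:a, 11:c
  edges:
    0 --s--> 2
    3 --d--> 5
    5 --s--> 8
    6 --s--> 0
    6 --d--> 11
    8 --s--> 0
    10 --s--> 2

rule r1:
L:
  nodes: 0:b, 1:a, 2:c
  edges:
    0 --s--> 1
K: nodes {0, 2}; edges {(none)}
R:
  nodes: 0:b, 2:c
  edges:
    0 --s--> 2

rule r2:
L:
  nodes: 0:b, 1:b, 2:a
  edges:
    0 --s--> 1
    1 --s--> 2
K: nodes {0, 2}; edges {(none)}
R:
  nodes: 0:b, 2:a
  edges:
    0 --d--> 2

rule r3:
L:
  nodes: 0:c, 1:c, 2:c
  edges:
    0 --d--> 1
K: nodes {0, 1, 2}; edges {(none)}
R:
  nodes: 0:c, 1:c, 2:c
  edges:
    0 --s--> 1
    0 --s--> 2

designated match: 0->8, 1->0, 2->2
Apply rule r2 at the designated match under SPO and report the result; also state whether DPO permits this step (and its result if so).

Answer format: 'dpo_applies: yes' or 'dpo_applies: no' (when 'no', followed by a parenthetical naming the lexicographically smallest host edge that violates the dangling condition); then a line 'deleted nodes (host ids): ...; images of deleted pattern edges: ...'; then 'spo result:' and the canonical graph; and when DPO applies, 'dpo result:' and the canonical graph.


dpo_applies: no
(the rule deletes node 0, which keeps host edge (6,0,s) outside the match image — the dangling condition fails, DPO blocks; SPO proceeds and side-deletes such edges)
deleted nodes (host ids): 0; images of deleted pattern edges: (0,2,s); (8,0,s)
spo result:
nodes: 2:a, 3:a, 5:a, 6:c, 8:b, 10:a, 11:c
edges: (3,5,d); (5,8,s); (6,11,d); (8,2,d); (10,2,s)


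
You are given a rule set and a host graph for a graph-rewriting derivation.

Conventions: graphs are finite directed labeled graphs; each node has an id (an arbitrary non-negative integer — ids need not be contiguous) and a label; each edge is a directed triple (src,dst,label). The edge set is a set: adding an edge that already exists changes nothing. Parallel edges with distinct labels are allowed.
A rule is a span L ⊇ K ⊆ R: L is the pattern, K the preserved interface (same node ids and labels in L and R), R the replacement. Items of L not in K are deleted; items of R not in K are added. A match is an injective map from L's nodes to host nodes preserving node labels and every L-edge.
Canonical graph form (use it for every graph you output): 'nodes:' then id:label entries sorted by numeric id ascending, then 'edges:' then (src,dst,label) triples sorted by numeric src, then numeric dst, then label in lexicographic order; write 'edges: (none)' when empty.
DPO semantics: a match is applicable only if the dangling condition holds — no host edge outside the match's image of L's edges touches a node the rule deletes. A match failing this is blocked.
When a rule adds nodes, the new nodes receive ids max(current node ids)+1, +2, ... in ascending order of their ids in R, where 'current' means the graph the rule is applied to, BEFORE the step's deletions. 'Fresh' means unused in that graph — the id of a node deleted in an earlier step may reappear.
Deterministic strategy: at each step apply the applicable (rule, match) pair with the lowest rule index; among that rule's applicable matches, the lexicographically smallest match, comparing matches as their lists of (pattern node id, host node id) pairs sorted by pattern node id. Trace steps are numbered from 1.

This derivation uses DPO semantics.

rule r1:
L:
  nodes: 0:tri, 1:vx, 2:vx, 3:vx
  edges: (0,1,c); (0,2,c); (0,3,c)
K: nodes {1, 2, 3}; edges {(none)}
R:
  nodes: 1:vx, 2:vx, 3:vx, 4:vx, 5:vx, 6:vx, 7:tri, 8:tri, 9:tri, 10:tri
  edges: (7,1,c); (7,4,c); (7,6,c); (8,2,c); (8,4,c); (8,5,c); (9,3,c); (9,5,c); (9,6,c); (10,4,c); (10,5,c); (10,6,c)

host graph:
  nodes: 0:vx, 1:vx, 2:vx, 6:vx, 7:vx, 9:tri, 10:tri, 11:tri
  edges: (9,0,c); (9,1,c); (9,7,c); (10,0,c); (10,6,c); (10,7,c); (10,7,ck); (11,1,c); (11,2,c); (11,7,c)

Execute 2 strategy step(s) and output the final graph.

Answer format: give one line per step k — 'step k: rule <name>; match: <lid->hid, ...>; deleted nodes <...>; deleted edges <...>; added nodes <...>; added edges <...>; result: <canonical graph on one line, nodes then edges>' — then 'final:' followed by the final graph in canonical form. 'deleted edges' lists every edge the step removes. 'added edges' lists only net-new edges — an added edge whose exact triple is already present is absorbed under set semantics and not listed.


step 1: rule r1; match: 0->9, 1->0, 2->1, 3->7; deleted nodes 9; deleted edges (9,0,c); (9,1,c); (9,7,c); added nodes 12, 13, 14, 15, 16, 17, 18; added edges (15,0,c); (15,12,c); (15,14,c); (16,1,c); (16,12,c); (16,13,c); (17,7,c); (17,13,c); (17,14,c); (18,12,c); (18,13,c); (18,14,c); result: nodes: 0:vx, 1:vx, 2:vx, 6:vx, 7:vx, 10:tri, 11:tri, 12:vx, 13:vx, 14:vx, 15:tri, 16:tri, 17:tri, 18:tri edges: (10,0,c); (10,6,c); (10,7,c); (10,7,ck); (11,1,c); (11,2,c); (11,7,c); (15,0,c); (15,12,c); (15,14,c); (16,1,c); (16,12,c); (16,13,c); (17,7,c); (17,13,c); (17,14,c); (18,12,c); (18,13,c); (18,14,c)
step 2: rule r1; match: 0->11, 1->1, 2->2, 3->7; deleted nodes 11; deleted edges (11,1,c); (11,2,c); (11,7,c); added nodes 19, 20, 21, 22, 23, 24, 25; added edges (22,1,c); (22,19,c); (22,21,c); (23,2,c); (23,19,c); (23,20,c); (24,7,c); (24,20,c); (24,21,c); (25,19,c); (25,20,c); (25,21,c); result: nodes: 0:vx, 1:vx, 2:vx, 6:vx, 7:vx, 10:tri, 12:vx, 13:vx, 14:vx, 15:tri, 16:tri, 17:tri, 18:tri, 19:vx, 20:vx, 21:vx, 22:tri, 23:tri, 24:tri, 25:tri edges: (10,0,c); (10,6,c); (10,7,c); (10,7,ck); (15,0,c); (15,12,c); (15,14,c); (16,1,c); (16,12,c); (16,13,c); (17,7,c); (17,13,c); (17,14,c); (18,12,c); (18,13,c); (18,14,c); (22,1,c); (22,19,c); (22,21,c); (23,2,c); (23,19,c); (23,20,c); (24,7,c); (24,20,c); (24,21,c); (25,19,c); (25,20,c); (25,21,c)
final:
nodes: 0:vx, 1:vx, 2:vx, 6:vx, 7:vx, 10:tri, 12:vx, 13:vx, 14:vx, 15:tri, 16:tri, 17:tri, 18:tri, 19:vx, 20:vx, 21:vx, 22:tri, 23:tri, 24:tri, 25:tri
edges: (10,0,c); (10,6,c); (10,7,c); (10,7,ck); (15,0,c); (15,12,c); (15,14,c); (16,1,c); (16,12,c); (16,13,c); (17,7,c); (17,13,c); (17,14,c); (18,12,c); (18,13,c); (18,14,c); (22,1,c); (22,19,c); (22,21,c); (23,2,c); (23,19,c); (23,20,c); (24,7,c); (24,20,c); (24,21,c); (25,19,c); (25,20,c); (25,21,c)


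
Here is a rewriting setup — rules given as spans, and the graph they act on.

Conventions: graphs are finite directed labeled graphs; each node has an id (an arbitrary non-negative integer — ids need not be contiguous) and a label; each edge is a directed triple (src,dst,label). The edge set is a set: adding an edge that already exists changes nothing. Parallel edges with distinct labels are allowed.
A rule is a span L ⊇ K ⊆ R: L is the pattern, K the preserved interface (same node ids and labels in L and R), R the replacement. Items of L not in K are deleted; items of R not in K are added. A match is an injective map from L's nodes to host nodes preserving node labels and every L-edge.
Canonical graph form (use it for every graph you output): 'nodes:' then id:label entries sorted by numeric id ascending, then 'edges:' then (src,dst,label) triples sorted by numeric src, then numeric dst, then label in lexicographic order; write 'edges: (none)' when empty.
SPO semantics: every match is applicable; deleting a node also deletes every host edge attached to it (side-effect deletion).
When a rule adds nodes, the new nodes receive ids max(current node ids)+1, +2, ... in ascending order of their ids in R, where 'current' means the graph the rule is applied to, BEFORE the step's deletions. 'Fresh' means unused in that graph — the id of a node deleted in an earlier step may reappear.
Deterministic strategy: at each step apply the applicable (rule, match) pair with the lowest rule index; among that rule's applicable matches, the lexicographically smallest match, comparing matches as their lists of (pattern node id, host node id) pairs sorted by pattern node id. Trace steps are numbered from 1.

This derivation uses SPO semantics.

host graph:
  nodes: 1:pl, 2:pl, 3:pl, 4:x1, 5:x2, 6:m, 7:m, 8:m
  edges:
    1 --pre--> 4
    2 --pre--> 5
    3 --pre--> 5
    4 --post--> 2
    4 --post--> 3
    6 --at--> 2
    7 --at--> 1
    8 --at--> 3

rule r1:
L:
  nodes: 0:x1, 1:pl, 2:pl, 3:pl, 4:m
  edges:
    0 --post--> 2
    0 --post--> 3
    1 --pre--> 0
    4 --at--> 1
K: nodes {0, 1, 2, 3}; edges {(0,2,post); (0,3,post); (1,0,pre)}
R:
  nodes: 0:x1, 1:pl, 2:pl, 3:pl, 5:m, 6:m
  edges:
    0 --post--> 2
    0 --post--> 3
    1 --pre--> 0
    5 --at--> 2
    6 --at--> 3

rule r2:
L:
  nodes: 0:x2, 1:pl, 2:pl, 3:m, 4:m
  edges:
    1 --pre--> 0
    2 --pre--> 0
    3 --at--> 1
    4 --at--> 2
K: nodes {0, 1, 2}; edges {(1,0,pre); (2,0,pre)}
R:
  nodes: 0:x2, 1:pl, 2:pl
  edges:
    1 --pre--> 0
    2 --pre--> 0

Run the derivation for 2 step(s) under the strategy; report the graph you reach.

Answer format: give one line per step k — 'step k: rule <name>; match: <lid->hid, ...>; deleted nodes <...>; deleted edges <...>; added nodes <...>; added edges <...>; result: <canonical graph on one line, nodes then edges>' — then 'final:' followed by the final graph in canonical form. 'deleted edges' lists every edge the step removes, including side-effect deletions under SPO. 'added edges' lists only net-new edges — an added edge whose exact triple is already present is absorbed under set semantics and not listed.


step 1: rule r1; match: 0->4, 1->1, 2->2, 3->3, 4->7; deleted nodes 7; deleted edges (7,1,at); added nodes 9, 10; added edges (9,2,at); (10,3,at); result: nodes: 1:pl, 2:pl, 3:pl, 4:x1, 5:x2, 6:m, 8:m, 9:m, 10:m edges: (1,4,pre); (2,5,pre); (3,5,pre); (4,2,post); (4,3,post); (6,2,at); (8,3,at); (9,2,at); (10,3,at)
step 2: rule r2; match: 0->5, 1->2, 2->3, 3->6, 4->8; deleted nodes 6, 8; deleted edges (6,2,at); (8,3,at); added nodes (none); added edges (none); result: nodes: 1:pl, 2:pl, 3:pl, 4:x1, 5:x2, 9:m, 10:m edges: (1,4,pre); (2,5,pre); (3,5,pre); (4,2,post); (4,3,post); (9,2,at); (10,3,at)
final:
nodes: 1:pl, 2:pl, 3:pl, 4:x1, 5:x2, 9:m, 10:m
edges: (1,4,pre); (2,5,pre); (3,5,pre); (4,2,post); (4,3,post); (9,2,at); (10,3,at)


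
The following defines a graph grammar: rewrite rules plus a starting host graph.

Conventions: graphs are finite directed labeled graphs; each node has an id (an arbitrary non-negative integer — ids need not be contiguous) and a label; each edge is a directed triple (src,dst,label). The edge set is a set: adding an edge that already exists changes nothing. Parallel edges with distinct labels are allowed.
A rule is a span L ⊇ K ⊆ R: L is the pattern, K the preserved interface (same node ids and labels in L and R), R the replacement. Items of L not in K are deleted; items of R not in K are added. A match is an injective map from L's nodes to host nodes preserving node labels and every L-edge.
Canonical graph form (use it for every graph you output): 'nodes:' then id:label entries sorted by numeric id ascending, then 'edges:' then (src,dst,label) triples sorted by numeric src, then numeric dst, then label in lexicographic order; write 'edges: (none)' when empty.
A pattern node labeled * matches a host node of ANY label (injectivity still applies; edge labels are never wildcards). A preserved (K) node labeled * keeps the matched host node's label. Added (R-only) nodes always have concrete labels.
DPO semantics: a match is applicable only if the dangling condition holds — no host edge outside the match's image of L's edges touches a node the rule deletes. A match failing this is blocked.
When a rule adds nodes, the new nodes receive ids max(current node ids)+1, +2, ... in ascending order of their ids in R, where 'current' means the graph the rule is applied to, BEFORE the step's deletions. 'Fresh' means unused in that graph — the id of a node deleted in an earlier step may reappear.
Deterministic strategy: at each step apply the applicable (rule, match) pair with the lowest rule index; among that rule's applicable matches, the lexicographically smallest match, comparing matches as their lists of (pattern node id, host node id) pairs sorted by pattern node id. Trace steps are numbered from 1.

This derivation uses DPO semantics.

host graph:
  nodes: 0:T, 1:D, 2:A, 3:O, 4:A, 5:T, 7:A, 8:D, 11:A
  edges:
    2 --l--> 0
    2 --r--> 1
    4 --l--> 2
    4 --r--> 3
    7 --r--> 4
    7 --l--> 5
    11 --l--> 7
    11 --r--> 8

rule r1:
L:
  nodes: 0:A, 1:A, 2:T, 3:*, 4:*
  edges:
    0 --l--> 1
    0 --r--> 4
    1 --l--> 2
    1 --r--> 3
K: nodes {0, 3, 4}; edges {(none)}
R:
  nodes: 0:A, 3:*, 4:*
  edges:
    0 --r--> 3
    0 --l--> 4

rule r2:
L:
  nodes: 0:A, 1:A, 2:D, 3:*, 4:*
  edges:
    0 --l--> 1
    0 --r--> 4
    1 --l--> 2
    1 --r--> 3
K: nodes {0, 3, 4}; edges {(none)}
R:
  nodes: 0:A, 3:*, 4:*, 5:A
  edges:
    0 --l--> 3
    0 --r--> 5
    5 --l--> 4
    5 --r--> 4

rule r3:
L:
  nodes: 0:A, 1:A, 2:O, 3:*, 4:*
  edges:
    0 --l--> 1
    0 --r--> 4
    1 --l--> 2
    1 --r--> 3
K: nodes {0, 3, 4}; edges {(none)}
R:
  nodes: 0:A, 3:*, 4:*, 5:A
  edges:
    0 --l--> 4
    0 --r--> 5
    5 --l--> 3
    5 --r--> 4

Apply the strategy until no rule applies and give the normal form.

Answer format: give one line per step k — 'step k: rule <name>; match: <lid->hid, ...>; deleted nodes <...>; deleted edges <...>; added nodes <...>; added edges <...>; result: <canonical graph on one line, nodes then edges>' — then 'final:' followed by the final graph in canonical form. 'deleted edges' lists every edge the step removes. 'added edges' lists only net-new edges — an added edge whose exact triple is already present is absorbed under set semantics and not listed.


step 1: rule r1; match: 0->4, 1->2, 2->0, 3->1, 4->3; deleted nodes 0, 2; deleted edges (2,0,l); (2,1,r); (4,2,l); (4,3,r); added nodes (none); added edges (4,1,r); (4,3,l); result: nodes: 1:D, 3:O, 4:A, 5:T, 7:A, 8:D, 11:A edges: (4,1,r); (4,3,l); (7,4,r); (7,5,l); (11,7,l); (11,8,r)
step 2: rule r1; match: 0->11, 1->7, 2->5, 3->4, 4->8; deleted nodes 5, 7; deleted edges (7,4,r); (7,5,l); (11,7,l); (11,8,r); added nodes (none); added edges (11,4,r); (11,8,l); result: nodes: 1:D, 3:O, 4:A, 8:D, 11:A edges: (4,1,r); (4,3,l); (11,4,r); (11,8,l)
final:
nodes: 1:D, 3:O, 4:A, 8:D, 11:A
edges: (4,1,r); (4,3,l); (11,4,r); (11,8,l)


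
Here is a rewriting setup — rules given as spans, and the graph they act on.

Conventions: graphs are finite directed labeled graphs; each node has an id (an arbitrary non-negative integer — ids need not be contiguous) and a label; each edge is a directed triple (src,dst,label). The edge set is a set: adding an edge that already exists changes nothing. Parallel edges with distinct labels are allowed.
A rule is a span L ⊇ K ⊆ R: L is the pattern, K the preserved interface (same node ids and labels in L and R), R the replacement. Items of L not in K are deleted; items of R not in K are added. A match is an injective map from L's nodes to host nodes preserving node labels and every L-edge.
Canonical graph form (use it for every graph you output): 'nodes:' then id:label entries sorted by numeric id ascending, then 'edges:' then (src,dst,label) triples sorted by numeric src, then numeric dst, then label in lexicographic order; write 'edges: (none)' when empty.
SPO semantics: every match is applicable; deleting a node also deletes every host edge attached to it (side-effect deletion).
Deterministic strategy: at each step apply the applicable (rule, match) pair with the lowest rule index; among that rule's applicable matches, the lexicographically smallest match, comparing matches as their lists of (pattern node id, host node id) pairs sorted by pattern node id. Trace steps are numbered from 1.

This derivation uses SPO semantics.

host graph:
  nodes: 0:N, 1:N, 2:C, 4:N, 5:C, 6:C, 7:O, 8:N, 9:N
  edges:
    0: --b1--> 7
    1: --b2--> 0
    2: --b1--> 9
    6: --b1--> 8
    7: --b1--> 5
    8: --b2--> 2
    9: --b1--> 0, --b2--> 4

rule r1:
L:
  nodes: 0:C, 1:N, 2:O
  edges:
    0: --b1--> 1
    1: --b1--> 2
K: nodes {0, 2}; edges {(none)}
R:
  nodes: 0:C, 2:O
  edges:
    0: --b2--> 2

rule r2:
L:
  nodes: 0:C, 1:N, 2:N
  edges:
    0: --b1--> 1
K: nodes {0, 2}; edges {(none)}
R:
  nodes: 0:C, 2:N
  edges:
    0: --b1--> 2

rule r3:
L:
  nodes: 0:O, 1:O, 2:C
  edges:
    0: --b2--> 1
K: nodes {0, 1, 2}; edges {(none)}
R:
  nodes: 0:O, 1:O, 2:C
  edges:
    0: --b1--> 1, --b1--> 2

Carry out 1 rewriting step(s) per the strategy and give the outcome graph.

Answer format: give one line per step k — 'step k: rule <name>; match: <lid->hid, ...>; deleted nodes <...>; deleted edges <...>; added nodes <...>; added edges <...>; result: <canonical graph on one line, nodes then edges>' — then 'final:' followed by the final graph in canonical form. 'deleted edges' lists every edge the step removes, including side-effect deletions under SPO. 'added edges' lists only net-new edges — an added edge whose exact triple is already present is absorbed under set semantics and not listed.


step 1: rule r2; match: 0->2, 1->9, 2->0; deleted nodes 9; deleted edges (2,9,b1); (9,0,b1); (9,4,b2); added nodes (none); added edges (2,0,b1); result: nodes: 0:N, 1:N, 2:C, 4:N, 5:C, 6:C, 7:O, 8:N edges: (0,7,b1); (1,0,b2); (2,0,b1); (6,8,b1); (7,5,b1); (8,2,b2)
final:
nodes: 0:N, 1:N, 2:C, 4:N, 5:C, 6:C, 7:O, 8:N
edges: (0,7,b1); (1,0,b2); (2,0,b1); (6,8,b1); (7,5,b1); (8,2,b2)


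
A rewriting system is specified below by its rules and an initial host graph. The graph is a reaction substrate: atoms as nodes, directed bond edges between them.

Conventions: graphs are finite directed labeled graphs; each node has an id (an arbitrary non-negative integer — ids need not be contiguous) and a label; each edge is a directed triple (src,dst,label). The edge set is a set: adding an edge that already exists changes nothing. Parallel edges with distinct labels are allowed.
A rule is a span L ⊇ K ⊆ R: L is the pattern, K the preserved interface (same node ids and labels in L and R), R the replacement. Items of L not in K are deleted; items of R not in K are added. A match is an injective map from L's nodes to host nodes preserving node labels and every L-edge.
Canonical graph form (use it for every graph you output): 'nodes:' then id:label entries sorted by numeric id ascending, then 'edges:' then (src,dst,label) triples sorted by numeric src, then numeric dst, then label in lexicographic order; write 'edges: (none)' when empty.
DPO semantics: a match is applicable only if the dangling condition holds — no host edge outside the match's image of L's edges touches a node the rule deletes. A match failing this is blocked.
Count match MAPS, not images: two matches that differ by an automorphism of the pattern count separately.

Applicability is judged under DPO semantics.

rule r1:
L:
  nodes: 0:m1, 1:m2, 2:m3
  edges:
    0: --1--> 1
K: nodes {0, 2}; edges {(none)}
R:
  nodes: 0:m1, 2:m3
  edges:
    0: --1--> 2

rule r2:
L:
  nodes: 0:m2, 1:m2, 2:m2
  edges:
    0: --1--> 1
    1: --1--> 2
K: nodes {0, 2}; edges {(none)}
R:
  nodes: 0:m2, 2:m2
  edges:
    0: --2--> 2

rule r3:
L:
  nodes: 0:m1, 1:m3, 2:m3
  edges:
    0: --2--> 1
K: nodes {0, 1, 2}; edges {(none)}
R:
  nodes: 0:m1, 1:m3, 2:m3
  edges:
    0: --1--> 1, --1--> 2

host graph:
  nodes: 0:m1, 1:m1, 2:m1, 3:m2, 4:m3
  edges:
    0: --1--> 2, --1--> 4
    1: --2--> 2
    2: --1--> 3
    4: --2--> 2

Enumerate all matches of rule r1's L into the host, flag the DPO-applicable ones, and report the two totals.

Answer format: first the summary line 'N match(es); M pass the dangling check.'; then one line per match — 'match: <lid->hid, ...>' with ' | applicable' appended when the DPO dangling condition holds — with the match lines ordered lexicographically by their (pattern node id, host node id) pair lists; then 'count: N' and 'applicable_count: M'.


1 match(es); 1 pass the dangling check.
match: 0->2, 1->3, 2->4 | applicable
count: 1
applicable_count: 1


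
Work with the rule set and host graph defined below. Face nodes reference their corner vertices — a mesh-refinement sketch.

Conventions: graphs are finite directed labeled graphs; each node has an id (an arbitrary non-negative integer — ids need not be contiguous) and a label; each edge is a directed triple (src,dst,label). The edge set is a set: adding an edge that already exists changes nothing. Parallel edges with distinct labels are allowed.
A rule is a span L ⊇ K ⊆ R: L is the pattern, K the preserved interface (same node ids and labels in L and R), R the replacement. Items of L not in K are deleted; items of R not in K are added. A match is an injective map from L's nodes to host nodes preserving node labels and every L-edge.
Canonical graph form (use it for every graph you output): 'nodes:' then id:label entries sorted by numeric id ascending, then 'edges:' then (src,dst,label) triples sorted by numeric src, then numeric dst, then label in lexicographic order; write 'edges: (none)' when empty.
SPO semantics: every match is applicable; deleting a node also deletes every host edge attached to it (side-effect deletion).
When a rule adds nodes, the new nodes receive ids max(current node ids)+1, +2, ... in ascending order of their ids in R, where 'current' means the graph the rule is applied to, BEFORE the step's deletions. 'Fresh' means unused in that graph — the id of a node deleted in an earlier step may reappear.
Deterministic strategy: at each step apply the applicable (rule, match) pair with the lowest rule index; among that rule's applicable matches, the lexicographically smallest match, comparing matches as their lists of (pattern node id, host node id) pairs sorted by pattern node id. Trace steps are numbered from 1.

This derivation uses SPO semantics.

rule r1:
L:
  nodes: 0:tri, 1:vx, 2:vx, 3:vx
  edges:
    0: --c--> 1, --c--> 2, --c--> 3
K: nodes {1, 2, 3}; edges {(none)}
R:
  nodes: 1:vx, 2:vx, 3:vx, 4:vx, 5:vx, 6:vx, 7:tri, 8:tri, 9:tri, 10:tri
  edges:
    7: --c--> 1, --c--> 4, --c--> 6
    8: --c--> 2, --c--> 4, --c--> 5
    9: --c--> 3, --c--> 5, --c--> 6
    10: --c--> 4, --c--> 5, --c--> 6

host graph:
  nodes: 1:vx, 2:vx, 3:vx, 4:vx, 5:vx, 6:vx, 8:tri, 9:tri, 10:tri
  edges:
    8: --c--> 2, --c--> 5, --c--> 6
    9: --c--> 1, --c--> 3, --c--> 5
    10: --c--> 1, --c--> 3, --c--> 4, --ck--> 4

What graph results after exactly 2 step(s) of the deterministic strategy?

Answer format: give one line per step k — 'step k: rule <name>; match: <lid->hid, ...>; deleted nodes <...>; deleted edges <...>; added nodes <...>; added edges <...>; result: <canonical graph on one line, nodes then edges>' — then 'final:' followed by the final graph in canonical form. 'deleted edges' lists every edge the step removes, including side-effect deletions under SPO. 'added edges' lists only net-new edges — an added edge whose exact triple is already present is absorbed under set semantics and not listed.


step 1: rule r1; match: 0->8, 1->2, 2->5, 3->6; deleted nodes 8; deleted edges (8,2,c); (8,5,c); (8,6,c); added nodes 11, 12, 13, 14, 15, 16, 17; added edges (14,2,c); (14,11,c); (14,13,c); (15,5,c); (15,11,c); (15,12,c); (16,6,c); (16,12,c); (16,13,c); (17,11,c); (17,12,c); (17,13,c); result: nodes: 1:vx, 2:vx, 3:vx, 4:vx, 5:vx, 6:vx, 9:tri, 10:tri, 11:vx, 12:vx, 13:vx, 14:tri, 15:tri, 16:tri, 17:tri edges: (9,1,c); (9,3,c); (9,5,c); (10,1,c); (10,3,c); (10,4,c); (10,4,ck); (14,2,c); (14,11,c); (14,13,c); (15,5,c); (15,11,c); (15,12,c); (16,6,c); (16,12,c); (16,13,c); (17,11,c); (17,12,c); (17,13,c)
step 2: rule r1; match: 0->9, 1->1, 2->3, 3->5; deleted nodes 9; deleted edges (9,1,c); (9,3,c); (9,5,c); added nodes 18, 19, 20, 21, 22, 23, 24; added edges (21,1,c); (21,18,c); (21,20,c); (22,3,c); (22,18,c); (22,19,c); (23,5,c); (23,19,c); (23,20,c); (24,18,c); (24,19,c); (24,20,c); result: nodes: 1:vx, 2:vx, 3:vx, 4:vx, 5:vx, 6:vx, 10:tri, 11:vx, 12:vx, 13:vx, 14:tri, 15:tri, 16:tri, 17:tri, 18:vx, 19:vx, 20:vx, 21:tri, 22:tri, 23:tri, 24:tri edges: (10,1,c); (10,3,c); (10,4,c); (10,4,ck); (14,2,c); (14,11,c); (14,13,c); (15,5,c); (15,11,c); (15,12,c); (16,6,c); (16,12,c); (16,13,c); (17,11,c); (17,12,c); (17,13,c); (21,1,c); (21,18,c); (21,20,c); (22,3,c); (22,18,c); (22,19,c); (23,5,c); (23,19,c); (23,20,c); (24,18,c); (24,19,c); (24,20,c)
final:
nodes: 1:vx, 2:vx, 3:vx, 4:vx, 5:vx, 6:vx, 10:tri, 11:vx, 12:vx, 13:vx, 14:tri, 15:tri, 16:tri, 17:tri, 18:vx, 19:vx, 20:vx, 21:tri, 22:tri, 23:tri, 24:tri
edges: (10,1,c); (10,3,c); (10,4,c); (10,4,ck); (14,2,c); (14,11,c); (14,13,c); (15,5,c); (15,11,c); (15,12,c); (16,6,c); (16,12,c); (16,13,c); (17,11,c); (17,12,c); (17,13,c); (21,1,c); (21,18,c); (21,20,c); (22,3,c); (22,18,c); (22,19,c); (23,5,c); (23,19,c); (23,20,c); (24,18,c); (24,19,c); (24,20,c)


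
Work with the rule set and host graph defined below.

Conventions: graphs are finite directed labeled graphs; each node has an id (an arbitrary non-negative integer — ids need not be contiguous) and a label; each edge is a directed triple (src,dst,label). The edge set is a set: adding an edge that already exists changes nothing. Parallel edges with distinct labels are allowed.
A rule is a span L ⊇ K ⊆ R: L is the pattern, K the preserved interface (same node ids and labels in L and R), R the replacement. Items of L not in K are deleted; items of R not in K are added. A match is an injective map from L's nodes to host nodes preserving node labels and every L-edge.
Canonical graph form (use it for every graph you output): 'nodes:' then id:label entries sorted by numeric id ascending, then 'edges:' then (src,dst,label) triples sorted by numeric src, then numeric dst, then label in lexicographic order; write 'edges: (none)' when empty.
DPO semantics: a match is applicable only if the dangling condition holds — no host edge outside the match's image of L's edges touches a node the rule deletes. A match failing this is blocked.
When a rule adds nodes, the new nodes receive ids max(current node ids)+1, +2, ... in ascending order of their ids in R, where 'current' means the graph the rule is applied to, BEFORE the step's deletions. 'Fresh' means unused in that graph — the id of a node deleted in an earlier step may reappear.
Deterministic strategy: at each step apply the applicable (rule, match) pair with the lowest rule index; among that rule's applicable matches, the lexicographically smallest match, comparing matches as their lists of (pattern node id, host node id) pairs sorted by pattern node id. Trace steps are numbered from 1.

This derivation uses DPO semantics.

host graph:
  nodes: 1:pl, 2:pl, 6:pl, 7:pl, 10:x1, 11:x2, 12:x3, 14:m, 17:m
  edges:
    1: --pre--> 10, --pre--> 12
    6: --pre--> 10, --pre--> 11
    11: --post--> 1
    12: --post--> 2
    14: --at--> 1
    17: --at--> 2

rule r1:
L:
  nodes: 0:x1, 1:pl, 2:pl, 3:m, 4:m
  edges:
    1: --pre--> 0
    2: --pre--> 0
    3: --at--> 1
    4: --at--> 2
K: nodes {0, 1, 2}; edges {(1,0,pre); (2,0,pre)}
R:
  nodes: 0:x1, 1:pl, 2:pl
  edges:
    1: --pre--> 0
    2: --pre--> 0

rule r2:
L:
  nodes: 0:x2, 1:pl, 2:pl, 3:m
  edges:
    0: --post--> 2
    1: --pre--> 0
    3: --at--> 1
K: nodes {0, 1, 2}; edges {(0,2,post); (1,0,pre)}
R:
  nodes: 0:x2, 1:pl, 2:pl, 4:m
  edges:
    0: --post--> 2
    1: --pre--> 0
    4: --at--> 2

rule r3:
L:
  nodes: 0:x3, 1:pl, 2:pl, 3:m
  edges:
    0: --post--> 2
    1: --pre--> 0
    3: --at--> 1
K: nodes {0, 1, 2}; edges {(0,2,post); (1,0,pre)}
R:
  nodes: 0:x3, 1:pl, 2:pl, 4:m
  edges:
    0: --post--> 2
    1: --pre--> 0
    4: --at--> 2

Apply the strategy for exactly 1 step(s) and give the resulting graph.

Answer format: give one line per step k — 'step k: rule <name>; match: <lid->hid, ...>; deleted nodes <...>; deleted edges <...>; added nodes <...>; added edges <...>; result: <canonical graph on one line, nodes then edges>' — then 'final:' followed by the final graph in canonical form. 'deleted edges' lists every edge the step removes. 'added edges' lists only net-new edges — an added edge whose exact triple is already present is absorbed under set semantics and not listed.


step 1: rule r3; match: 0->12, 1->1, 2->2, 3->14; deleted nodes 14; deleted edges (14,1,at); added nodes 18; added edges (18,2,at); result: nodes: 1:pl, 2:pl, 6:pl, 7:pl, 10:x1, 11:x2, 12:x3, 17:m, 18:m edges: (1,10,pre); (1,12,pre); (6,10,pre); (6,11,pre); (11,1,post); (12,2,post); (17,2,at); (18,2,at)
final:
nodes: 1:pl, 2:pl, 6:pl, 7:pl, 10:x1, 11:x2, 12:x3, 17:m, 18:m
edges: (1,10,pre); (1,12,pre); (6,10,pre); (6,11,pre); (11,1,post); (12,2,post); (17,2,at); (18,2,at)


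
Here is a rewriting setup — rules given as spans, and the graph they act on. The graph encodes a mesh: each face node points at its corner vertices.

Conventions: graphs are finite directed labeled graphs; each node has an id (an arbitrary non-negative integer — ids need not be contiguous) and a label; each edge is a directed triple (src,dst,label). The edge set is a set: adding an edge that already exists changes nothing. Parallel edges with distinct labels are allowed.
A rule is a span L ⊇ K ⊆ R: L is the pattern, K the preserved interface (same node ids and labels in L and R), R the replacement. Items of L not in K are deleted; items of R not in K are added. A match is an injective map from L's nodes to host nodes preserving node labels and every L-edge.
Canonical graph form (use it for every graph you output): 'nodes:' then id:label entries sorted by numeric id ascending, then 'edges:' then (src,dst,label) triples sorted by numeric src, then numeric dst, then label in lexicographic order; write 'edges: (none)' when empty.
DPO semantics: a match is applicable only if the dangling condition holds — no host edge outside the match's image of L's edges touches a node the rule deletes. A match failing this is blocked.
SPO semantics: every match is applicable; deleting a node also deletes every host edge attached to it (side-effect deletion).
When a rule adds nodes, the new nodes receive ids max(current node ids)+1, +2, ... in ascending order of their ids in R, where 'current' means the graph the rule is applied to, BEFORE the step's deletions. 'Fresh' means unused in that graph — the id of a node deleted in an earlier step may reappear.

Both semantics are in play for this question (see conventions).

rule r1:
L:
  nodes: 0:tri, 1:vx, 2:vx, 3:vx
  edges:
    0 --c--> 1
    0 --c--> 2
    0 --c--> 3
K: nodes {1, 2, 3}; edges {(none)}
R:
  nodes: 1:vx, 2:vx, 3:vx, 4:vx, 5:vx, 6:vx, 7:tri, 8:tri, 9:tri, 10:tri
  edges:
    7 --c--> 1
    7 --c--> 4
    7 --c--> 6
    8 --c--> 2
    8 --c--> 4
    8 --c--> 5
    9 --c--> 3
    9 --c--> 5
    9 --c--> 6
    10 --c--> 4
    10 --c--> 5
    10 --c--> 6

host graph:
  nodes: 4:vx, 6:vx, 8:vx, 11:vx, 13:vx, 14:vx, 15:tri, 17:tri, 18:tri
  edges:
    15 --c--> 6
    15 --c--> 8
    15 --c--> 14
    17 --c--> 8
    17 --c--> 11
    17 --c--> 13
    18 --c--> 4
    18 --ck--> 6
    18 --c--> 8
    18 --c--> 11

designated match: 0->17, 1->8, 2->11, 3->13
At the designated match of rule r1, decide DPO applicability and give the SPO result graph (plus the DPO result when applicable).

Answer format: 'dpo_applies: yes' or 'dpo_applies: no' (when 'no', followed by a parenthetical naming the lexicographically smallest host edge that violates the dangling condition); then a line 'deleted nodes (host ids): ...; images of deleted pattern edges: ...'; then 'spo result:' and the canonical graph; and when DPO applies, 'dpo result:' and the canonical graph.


dpo_applies: yes
deleted nodes (host ids): 17; images of deleted pattern edges: (17,8,c); (17,11,c); (17,13,c)
spo result:
nodes: 4:vx, 6:vx, 8:vx, 11:vx, 13:vx, 14:vx, 15:tri, 18:tri, 19:vx, 20:vx, 21:vx, 22:tri, 23:tri, 24:tri, 25:tri
edges: (15,6,c); (15,8,c); (15,14,c); (18,4,c); (18,6,ck); (18,8,c); (18,11,c); (22,8,c); (22,19,c); (22,21,c); (23,11,c); (23,19,c); (23,20,c); (24,13,c); (24,20,c); (24,21,c); (25,19,c); (25,20,c); (25,21,c)
dpo result:
nodes: 4:vx, 6:vx, 8:vx, 11:vx, 13:vx, 14:vx, 15:tri, 18:tri, 19:vx, 20:vx, 21:vx, 22:tri, 23:tri, 24:tri, 25:tri
edges: (15,6,c); (15,8,c); (15,14,c); (18,4,c); (18,6,ck); (18,8,c); (18,11,c); (22,8,c); (22,19,c); (22,21,c); (23,11,c); (23,19,c); (23,20,c); (24,13,c); (24,20,c); (24,21,c); (25,19,c); (25,20,c); (25,21,c)
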